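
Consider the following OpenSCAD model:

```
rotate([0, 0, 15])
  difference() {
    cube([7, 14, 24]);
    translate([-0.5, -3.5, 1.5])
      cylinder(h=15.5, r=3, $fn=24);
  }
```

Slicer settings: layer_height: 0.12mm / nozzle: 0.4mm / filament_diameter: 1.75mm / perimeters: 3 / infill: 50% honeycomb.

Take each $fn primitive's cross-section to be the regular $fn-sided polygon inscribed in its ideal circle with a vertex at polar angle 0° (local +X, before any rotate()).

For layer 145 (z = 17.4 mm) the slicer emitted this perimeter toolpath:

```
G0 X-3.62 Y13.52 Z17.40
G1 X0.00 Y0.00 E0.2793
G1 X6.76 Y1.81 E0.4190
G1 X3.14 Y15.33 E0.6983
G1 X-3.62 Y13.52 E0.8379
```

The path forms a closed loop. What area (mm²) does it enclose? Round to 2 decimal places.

Apply the shoelace formula to the sequence of (X, Y) vertices; enclosed area = 97.95 mm².

97.95 mm²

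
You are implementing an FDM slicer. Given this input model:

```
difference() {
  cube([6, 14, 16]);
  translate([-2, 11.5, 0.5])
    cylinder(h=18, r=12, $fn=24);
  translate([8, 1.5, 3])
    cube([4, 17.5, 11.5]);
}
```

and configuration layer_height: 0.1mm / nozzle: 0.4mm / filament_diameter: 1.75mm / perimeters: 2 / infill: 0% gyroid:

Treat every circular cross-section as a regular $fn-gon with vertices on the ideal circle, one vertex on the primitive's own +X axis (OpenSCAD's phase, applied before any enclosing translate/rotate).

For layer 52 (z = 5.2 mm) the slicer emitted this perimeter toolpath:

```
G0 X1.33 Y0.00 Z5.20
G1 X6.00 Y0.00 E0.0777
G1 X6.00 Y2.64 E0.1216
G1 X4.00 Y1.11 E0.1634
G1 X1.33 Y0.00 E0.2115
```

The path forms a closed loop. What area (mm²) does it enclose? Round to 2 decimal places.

5.23 mm²

Apply the shoelace formula to the sequence of (X, Y) vertices; enclosed area = 5.23 mm².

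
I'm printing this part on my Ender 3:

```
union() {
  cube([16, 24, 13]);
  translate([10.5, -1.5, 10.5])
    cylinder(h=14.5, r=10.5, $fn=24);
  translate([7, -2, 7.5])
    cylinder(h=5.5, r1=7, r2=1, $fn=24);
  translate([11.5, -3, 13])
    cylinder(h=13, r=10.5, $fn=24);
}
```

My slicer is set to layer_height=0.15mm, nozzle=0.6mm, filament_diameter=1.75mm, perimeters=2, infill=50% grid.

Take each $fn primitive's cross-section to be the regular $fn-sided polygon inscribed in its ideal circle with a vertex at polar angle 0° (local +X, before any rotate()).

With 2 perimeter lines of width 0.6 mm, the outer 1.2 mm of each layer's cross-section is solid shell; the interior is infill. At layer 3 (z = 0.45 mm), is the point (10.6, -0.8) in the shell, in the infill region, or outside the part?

At z = 0.45 mm: the cube is present — its section is the full 16×24 rectangle; the cylinder at (10.5, -1.5) does not reach this height (z outside [10.5, 25]); the cone at (7, -2) does not reach this height (z outside [7.5, 13]); the cylinder at (11.5, -3) is not intersected at this z (z outside [13, 26]); Merging all regions: only the 16×24 cube is present, so the union is just that shape — 1 connected region. Overall, the cross-section is a single solid region. The nearest boundary edge runs (0.00, 0.00)→(16.00, 0.00); distance from the point to it = 0.80 mm. The point is not inside any of the regions above, so it lies outside the cross-section (0.80 mm from the nearest boundary).

outside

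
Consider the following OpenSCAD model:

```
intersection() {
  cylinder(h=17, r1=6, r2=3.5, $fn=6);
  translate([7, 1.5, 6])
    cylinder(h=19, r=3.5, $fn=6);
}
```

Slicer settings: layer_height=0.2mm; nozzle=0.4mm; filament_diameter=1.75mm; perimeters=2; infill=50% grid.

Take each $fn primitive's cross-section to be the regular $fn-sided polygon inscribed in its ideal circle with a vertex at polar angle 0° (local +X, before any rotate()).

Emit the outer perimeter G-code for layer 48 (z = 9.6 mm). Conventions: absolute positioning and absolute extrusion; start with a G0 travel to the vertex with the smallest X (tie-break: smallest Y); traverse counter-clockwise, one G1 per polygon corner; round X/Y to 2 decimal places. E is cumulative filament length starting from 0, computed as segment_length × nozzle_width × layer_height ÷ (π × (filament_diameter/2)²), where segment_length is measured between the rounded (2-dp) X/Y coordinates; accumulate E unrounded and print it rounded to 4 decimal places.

G0 X3.50 Y1.50 Z9.60
G1 X4.48 Y-0.19 E0.0650
G1 X4.59 Y0.00 E0.0723
G1 X3.61 Y1.69 E0.1373
G1 X3.50 Y1.50 E0.1446

At z = 9.6 mm: the cone (r1=6→r2=3.5) has section circumradius 4.588 here — a regular 6-gon; the cylinder at (7, 1.5): section is a regular 6-gon, circumradius r=3.5; Taking the intersection: the r=3.5 cylinder at (7, 1.5) partially overlaps the cone; clipping to the common part keeps 0.38 mm² — 1 connected region. The outline is a single polygon with 4 vertices. Extrusion per mm of travel: 0.4 × 0.2 / (π × 0.875²) = 0.033260. Accumulating E over each segment gives final E = 0.1446.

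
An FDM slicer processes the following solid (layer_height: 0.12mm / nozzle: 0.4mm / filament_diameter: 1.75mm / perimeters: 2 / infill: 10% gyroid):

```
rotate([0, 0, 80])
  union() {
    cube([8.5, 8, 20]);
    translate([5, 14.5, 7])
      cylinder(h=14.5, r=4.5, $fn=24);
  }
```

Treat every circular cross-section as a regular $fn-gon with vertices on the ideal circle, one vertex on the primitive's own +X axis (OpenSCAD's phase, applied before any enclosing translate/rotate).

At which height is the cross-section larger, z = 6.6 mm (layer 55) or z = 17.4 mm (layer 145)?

Layer 55 (z = 6.6): the cube is present — its section is the full 8.5×8 rectangle (area 68.00 mm²); the cylinder at (5, 14.5) does not reach this height (z outside [7, 21.5]); Combining (union): only the 8.5×8 cube is present, so the union is just that shape — area = 68.00 mm²; (rotated 80° about Z; rotation is an isometry so areas/perimeters/island counts are preserved). So its area = 68.00 mm². Layer 145 (z = 17.4): the cube (footprint 8.5×8) is included at this height (area 68.00 mm²); the r=4.5 cylinder at (5, 14.5) contributes a regular 24-gon of circumradius 4.5 (area = (24/2)·4.500²·sin(360°/24) = 62.89 mm²); Combining (union): the 2 present regions are separate (no shared area or edge), so areas and boundary lengths simply add and each stays a separate island — area = 130.89 mm²; (rotated 80° about Z; rotation is an isometry so areas/perimeters/island counts are preserved). So its area = 130.89 mm². Layer 145 is larger (130.89 vs 68.00 mm²).

layer 145 (z = 17.4 mm)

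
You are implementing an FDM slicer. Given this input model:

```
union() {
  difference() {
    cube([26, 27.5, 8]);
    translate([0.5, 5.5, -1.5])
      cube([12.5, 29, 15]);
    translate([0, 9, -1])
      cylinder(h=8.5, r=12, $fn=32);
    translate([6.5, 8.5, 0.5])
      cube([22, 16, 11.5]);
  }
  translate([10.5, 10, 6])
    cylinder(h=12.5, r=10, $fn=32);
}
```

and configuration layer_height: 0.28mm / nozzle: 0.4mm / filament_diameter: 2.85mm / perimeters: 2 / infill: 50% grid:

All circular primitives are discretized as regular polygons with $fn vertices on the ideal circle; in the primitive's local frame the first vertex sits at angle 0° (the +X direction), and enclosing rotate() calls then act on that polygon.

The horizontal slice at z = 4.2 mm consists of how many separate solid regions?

At z = 4.2 mm: the cube is present — its section is the full 26×27.5 rectangle; the cube at (0.5, 5.5) (footprint 12.5×29) is included at this height; the r=12 cylinder at (0, 9) gives a regular 32-gon of circumradius 12 (constant along its height); the cube at (6.5, 8.5) (footprint 22×16) is included at this height; Taking the first minus the rest: starting from the 26×27.5 cube, the 12.5×29 cube at (0.5, 5.5) partially overlaps it — only the 275.00 mm² overlap (of its 362.50 mm²) is removed, clipping the outline; the r=12 cylinder at (0, 9) partially overlaps it — only the 62.87 mm² overlap (of its 449.49 mm²) is removed, clipping the outline; the 22×16 cube at (6.5, 8.5) partially overlaps it — only the 208.00 mm² overlap (of its 352.00 mm²) is removed, clipping the outline — 3 connected regions; the cylinder at (10.5, 10) is not intersected at this z (z outside [6, 18.5]); Combining (union): only the result so far is present, so the union is just that shape — 3 connected regions. The result has 3 disconnected regions.

3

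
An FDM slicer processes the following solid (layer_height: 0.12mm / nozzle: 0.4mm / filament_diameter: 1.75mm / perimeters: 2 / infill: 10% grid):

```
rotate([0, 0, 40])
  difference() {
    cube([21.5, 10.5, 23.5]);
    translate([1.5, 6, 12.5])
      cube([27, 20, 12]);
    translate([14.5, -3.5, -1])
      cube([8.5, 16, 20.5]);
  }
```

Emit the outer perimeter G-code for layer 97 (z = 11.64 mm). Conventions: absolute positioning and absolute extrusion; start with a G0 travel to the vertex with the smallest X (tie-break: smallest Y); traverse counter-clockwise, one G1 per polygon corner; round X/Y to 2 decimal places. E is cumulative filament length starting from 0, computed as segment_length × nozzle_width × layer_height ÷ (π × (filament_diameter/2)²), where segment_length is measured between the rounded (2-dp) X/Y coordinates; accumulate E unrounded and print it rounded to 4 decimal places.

G0 X-6.75 Y8.04 Z11.64
G1 X0.00 Y0.00 E0.2095
G1 X11.11 Y9.32 E0.4989
G1 X4.36 Y17.36 E0.7084
G1 X-6.75 Y8.04 E0.9978

At z = 11.64 mm: the cube is present — its section is the full 21.5×10.5 rectangle; the cube at (1.5, 6) is absent (z outside [12.5, 24.5]); the 8.5×16 cube at (14.5, -3.5) contributes its full rectangle; Subtracting the remaining from the first: starting from the 21.5×10.5 cube, the 8.5×16 cube at (14.5, -3.5) partially overlaps it — only the 73.50 mm² overlap (of its 136.00 mm²) is removed, clipping the outline — 1 connected region; (rotated 40° about Z; rotation is an isometry so areas/perimeters/island counts are preserved). The outline is a single polygon with 4 vertices. Extrusion per mm of travel: 0.4 × 0.12 / (π × 0.875²) = 0.019956. Accumulating E over each segment gives final E = 0.9978.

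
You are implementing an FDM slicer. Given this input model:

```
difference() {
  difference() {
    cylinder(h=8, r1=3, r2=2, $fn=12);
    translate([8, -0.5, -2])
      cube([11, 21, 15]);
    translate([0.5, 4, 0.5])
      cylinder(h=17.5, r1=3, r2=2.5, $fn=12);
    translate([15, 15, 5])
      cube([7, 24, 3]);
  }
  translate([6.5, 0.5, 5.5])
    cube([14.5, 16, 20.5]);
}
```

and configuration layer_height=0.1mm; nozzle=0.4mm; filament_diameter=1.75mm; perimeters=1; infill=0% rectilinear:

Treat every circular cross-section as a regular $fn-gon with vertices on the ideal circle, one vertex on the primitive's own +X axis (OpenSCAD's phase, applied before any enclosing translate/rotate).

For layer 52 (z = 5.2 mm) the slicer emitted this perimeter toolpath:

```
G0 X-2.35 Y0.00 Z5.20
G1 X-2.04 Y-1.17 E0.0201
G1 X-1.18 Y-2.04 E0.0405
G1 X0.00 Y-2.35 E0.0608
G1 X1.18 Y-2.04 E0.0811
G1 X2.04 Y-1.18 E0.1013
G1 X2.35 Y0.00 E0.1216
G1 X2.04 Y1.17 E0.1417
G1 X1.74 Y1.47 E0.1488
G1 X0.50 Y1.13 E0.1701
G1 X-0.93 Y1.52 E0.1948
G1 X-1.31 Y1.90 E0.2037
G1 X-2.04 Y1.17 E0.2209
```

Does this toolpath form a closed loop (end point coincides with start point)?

Start point (G0): (-2.35, 0.00). End point (last G1): the path does not return to the start — open.

no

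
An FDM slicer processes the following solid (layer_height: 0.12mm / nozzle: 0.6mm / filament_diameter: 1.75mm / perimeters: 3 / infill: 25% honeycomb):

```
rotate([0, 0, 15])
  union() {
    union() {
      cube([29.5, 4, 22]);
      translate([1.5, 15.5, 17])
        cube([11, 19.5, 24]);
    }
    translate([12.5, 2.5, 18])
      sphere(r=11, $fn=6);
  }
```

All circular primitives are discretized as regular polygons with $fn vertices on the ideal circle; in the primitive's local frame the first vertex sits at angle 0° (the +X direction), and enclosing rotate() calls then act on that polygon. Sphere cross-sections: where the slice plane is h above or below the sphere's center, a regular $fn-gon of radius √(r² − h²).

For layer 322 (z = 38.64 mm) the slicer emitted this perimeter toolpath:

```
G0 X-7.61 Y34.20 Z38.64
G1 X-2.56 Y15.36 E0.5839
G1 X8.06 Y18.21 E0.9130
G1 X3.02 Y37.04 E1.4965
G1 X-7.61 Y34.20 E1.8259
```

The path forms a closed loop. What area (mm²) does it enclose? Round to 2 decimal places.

214.47 mm²

Apply the shoelace formula to the sequence of (X, Y) vertices; enclosed area = 214.47 mm².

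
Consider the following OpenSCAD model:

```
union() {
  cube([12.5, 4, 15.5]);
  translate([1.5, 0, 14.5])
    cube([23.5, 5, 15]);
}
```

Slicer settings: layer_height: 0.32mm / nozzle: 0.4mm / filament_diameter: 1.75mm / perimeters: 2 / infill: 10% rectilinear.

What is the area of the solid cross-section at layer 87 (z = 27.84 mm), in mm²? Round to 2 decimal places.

117.50 mm²

At z = 27.84 mm: the cube is absent (z outside [0, 15.5]); the cube at (1.5, 0) (footprint 23.5×5) is included at this height (area 117.50 mm²); Merging all regions: only the 23.5×5 cube at (1.5, 0) is present, so the union is just that shape — area = 117.50 mm². Overall, the cross-section is a single solid region. Net area = 117.50 mm².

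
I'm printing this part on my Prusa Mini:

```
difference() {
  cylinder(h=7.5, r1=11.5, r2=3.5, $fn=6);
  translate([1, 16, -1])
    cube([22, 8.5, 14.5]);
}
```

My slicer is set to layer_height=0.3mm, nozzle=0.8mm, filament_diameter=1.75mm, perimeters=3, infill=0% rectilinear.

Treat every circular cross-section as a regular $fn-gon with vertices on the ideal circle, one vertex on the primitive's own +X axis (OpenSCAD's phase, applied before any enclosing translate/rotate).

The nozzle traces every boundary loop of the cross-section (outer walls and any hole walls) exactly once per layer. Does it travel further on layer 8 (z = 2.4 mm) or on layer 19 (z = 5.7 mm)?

layer 8 (z = 2.4 mm)

Layer 8 (z = 2.4): the cone (r1=11.5→r2=3.5) has section circumradius 8.940 here — a regular 6-gon (perimeter = 2·6·8.940·sin(180°/6) = 53.64 mm); the cube at (1, 16) (footprint 22×8.5) is included at this height (perimeter 61.00 mm); After the difference (first − rest): starting from the cone, the 22×8.5 cube at (1, 16) misses the remaining region (no effect) — boundary = 53.64 mm. So its perimeter = 53.64 mm. Layer 19 (z = 5.7): the cone contributes a regular 6-gon of circumradius 5.420 (interpolated between r1=11.5 and r2=3.5 at t=0.760) (perimeter = 2·6·5.420·sin(180°/6) = 32.52 mm); the cube at (1, 16) (footprint 22×8.5) is included at this height (perimeter 61.00 mm); Taking the first minus the rest: starting from the cone, the 22×8.5 cube at (1, 16) misses the remaining region (no effect) — boundary = 32.52 mm. So its perimeter = 32.52 mm. Layer 8 is larger (53.64 vs 32.52 mm).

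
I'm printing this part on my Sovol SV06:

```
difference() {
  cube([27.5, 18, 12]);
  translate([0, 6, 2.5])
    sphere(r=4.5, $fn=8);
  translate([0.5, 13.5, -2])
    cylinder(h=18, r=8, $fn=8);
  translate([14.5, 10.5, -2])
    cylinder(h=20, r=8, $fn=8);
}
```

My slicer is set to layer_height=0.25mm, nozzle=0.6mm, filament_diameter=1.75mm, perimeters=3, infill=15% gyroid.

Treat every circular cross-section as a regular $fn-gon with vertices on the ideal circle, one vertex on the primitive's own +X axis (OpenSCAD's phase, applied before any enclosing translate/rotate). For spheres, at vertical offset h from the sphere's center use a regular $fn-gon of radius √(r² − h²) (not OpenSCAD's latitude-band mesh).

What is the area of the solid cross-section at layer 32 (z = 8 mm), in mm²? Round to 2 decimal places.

At z = 8 mm: the cube (footprint 27.5×18) is included at this height (area 495.00 mm²); the sphere at (0, 6) is not intersected at this z (|z−center|=5.500 > r=4.5); the r=8 cylinder at (0.5, 13.5) contributes a regular 8-gon of circumradius 8 (area = (8/2)·8.000²·sin(360°/8) = 181.02 mm²); the r=8 cylinder at (14.5, 10.5) gives a regular 8-gon of circumradius 8 (constant along its height) (area = (8/2)·8.000²·sin(360°/8) = 181.02 mm²); Taking the first minus the rest: starting from the 27.5×18 cube (495.00 mm²), the r=8 cylinder at (0.5, 13.5) partially overlaps it — only the 83.26 mm² overlap (of its 181.02 mm²) is removed, clipping the outline; the r=8 cylinder at (14.5, 10.5) partially overlaps it — only the 177.45 mm² overlap (of its 181.02 mm²) is removed, clipping the outline — area = 234.29 mm². Overall, the cross-section has 2 separate islands. Net area = 234.29 mm².

234.29 mm²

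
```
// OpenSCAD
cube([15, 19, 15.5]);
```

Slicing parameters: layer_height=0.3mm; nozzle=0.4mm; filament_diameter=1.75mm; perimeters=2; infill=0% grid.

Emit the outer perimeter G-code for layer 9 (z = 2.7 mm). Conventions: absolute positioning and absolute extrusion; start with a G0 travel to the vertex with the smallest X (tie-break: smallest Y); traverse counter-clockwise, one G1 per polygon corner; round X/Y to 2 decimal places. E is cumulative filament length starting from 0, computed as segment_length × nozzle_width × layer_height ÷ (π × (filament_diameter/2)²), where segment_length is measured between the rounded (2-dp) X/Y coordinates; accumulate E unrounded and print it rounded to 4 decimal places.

At z = 2.7 mm: the 15×19 cube contributes its full rectangle. The outline is a single polygon with 4 vertices. Extrusion per mm of travel: 0.4 × 0.3 / (π × 0.875²) = 0.049890. Accumulating E over each segment gives final E = 3.3925.

G0 X0.00 Y0.00 Z2.70
G1 X15.00 Y0.00 E0.7484
G1 X15.00 Y19.00 E1.6963
G1 X0.00 Y19.00 E2.4446
G1 X0.00 Y0.00 E3.3925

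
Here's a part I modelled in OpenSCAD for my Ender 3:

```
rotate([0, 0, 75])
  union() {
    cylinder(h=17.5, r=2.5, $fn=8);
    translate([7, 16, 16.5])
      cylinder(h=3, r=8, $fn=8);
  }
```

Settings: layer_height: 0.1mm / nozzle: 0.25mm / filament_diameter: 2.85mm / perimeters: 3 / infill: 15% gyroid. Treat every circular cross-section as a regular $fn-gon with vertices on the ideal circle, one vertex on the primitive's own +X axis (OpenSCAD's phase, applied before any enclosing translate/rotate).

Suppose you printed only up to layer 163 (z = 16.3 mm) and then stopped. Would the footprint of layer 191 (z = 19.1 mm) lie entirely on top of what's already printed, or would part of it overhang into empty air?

part overhangs

Compare the two slices. At z = 16.3: the r=2.5 cylinder contributes a regular 8-gon of circumradius 2.5 (area = (8/2)·2.500²·sin(360°/8) = 17.68 mm²); the cylinder at (7, 16) does not reach this height (z outside [16.5, 19.5]); Combining (union): only the r=2.5 cylinder is present, so the union is just that shape — area = 17.68 mm²; (whole slice rotated 75° about Z — lengths, areas and connectivity unchanged). At z = 19.1: the cylinder is absent (z outside [0, 17.5]); the r=8 cylinder at (7, 16) gives a regular 8-gon of circumradius 8 (constant along its height) (area = (8/2)·8.000²·sin(360°/8) = 181.02 mm²); Taking the union: only the r=8 cylinder at (7, 16) is present, so the union is just that shape — area = 181.02 mm²; (whole slice rotated 75° about Z — lengths, areas and connectivity unchanged). Checking containment: at z = 19.1 the cross-section extends beyond the z = 16.3 cross-section by about 181.02 mm².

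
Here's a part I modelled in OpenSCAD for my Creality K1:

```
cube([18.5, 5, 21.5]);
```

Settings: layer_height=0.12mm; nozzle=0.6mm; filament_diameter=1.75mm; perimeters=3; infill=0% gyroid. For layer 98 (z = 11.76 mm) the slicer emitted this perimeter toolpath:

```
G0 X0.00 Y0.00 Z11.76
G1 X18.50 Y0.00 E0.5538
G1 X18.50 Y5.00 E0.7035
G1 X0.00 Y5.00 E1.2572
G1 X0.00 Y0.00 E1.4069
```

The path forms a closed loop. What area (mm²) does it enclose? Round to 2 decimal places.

Apply the shoelace formula to the sequence of (X, Y) vertices; enclosed area = 92.50 mm².

92.50 mm²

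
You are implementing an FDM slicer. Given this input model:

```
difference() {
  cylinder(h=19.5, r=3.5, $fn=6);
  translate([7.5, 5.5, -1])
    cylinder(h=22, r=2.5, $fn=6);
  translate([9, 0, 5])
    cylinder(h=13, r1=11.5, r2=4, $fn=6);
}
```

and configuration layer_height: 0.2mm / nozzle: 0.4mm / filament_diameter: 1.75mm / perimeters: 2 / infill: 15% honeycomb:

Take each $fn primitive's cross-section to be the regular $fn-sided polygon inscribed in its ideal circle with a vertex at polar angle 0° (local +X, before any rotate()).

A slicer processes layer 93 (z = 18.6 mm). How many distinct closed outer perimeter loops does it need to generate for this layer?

1

At z = 18.6 mm: the r=3.5 cylinder contributes a regular 6-gon of circumradius 3.5; the cylinder at (7.5, 5.5): section is a regular 6-gon, circumradius r=2.5; the cone at (9, 0) is absent (z outside [5, 18]); Taking the first minus the rest: starting from the r=3.5 cylinder, the r=2.5 cylinder at (7.5, 5.5) misses the remaining region (no effect) — 1 connected region. The result has 1 disconnected region.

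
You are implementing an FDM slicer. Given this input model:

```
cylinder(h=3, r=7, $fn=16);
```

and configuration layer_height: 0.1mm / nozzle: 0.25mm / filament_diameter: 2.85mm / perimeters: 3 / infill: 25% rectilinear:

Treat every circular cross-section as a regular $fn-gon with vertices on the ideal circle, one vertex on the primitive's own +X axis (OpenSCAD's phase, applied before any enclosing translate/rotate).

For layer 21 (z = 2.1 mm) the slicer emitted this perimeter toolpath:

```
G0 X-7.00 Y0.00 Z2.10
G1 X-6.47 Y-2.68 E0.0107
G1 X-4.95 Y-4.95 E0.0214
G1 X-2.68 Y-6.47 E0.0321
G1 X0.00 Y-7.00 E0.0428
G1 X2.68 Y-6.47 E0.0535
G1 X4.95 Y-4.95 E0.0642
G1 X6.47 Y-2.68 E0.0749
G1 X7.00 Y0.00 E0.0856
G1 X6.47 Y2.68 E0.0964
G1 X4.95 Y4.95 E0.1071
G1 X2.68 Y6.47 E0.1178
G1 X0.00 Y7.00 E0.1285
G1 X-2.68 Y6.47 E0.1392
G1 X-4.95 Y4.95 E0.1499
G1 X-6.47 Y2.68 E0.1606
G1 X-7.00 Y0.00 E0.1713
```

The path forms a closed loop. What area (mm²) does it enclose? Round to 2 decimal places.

150.08 mm²

Apply the shoelace formula to the sequence of (X, Y) vertices; enclosed area = 150.08 mm².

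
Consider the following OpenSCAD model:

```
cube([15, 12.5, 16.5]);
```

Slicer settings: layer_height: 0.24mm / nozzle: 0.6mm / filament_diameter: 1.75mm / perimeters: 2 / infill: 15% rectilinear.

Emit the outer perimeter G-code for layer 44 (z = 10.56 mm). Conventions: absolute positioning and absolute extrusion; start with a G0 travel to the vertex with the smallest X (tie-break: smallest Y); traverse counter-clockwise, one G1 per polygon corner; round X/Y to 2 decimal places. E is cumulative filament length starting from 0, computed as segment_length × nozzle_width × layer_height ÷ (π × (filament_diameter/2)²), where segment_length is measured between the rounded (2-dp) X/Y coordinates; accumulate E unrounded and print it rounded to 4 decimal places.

At z = 10.56 mm: the 15×12.5 cube contributes its full rectangle. The outline is a single polygon with 4 vertices. Extrusion per mm of travel: 0.6 × 0.24 / (π × 0.875²) = 0.059868. Accumulating E over each segment gives final E = 3.2928.

G0 X0.00 Y0.00 Z10.56
G1 X15.00 Y0.00 E0.8980
G1 X15.00 Y12.50 E1.6464
G1 X0.00 Y12.50 E2.5444
G1 X0.00 Y0.00 E3.2928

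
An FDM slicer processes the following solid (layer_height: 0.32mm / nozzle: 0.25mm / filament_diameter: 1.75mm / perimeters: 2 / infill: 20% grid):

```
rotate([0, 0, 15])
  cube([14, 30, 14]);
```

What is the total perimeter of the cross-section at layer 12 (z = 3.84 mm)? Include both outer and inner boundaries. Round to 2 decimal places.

88.00 mm

At z = 3.84 mm: the cube (footprint 14×30) is included at this height (perimeter 88.00 mm); (whole slice rotated 15° about Z — lengths, areas and connectivity unchanged). Overall, the cross-section is a single solid region. Total boundary length (outer) = 88.00 mm.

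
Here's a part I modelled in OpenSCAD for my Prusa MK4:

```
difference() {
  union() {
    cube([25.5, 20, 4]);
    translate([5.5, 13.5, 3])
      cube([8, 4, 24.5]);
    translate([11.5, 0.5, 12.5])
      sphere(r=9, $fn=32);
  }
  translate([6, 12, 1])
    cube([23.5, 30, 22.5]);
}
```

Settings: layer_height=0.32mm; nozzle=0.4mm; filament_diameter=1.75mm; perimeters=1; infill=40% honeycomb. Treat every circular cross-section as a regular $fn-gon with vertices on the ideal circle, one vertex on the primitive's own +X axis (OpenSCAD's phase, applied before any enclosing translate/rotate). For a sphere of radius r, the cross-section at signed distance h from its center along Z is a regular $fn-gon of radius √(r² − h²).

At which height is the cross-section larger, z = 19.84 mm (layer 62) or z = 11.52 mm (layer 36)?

layer 36 (z = 11.52 mm)

Layer 62 (z = 19.84): the cube does not reach this height (z outside [0, 4]); the cube at (5.5, 13.5) is present — its section is the full 8×4 rectangle (area 32.00 mm²); the r=9 sphere at (11.5, 0.5) slices to a regular 32-gon of circumradius 5.208 (√(r²−h²) with h=7.34 from center) (area = (32/2)·5.208²·sin(360°/32) = 84.67 mm²); Combining (union): the 2 present regions are separate (no shared area or edge), so areas and boundary lengths simply add and each stays a separate island — area = 116.67 mm²; the cube at (6, 12) (footprint 23.5×30) is included at this height (area 705.00 mm²); After the difference (first − rest): starting from that combined region (116.67 mm²), the 23.5×30 cube at (6, 12) partially overlaps it — only the 30.00 mm² overlap (of its 705.00 mm²) is removed, clipping the outline — area = 86.67 mm². So its area = 86.67 mm². Layer 36 (z = 11.52): the cube does not reach this height (z outside [0, 4]); the cube at (5.5, 13.5) (footprint 8×4) is included at this height (area 32.00 mm²); the r=9 sphere at (11.5, 0.5) contributes a regular 32-gon of circumradius √(9²−0.98²) = 8.946 (area = (32/2)·8.946²·sin(360°/32) = 249.84 mm²); Combining (union): the 2 present regions are separate (no shared area or edge), so areas and boundary lengths simply add and each stays a separate island — area = 281.84 mm²; the cube at (6, 12) is present — its section is the full 23.5×30 rectangle (area 705.00 mm²); Subtracting the remaining from the first: starting from that combined region (281.84 mm²), the 23.5×30 cube at (6, 12) partially overlaps it — only the 30.00 mm² overlap (of its 705.00 mm²) is removed, clipping the outline — area = 251.84 mm². So its area = 251.84 mm². Layer 36 is larger (251.84 vs 86.67 mm²).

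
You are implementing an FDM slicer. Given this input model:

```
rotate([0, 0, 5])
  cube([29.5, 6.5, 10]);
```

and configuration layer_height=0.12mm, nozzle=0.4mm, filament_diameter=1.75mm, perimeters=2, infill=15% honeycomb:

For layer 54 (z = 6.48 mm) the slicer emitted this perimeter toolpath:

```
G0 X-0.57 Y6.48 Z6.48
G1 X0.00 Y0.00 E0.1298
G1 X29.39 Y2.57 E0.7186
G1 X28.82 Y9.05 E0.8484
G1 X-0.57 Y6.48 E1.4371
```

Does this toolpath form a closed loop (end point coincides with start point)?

Start point (G0): (-0.57, 6.48). End point (last G1): the path returns to the start — closed.

yes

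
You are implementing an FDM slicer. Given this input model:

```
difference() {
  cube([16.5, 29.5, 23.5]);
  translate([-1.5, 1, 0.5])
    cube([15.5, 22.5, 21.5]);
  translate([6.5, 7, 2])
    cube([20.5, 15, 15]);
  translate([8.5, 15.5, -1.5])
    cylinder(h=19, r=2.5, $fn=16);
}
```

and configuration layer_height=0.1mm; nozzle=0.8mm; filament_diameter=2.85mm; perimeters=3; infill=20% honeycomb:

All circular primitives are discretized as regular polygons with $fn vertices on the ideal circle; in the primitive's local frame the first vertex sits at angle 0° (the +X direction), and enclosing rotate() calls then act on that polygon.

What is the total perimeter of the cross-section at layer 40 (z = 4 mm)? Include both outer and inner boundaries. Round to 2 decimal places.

95.00 mm

At z = 4 mm: the cube (footprint 16.5×29.5) is included at this height (perimeter 92.00 mm); the 15.5×22.5 cube at (-1.5, 1) contributes its full rectangle (perimeter 76.00 mm); the cube at (6.5, 7) is present — its section is the full 20.5×15 rectangle (perimeter 71.00 mm); the cylinder at (8.5, 15.5): section is a regular 16-gon, circumradius r=2.5 (perimeter = 2·16·2.500·sin(180°/16) = 15.61 mm); After the difference (first − rest): starting from the 16.5×29.5 cube, the 15.5×22.5 cube at (-1.5, 1) partially overlaps it — only the 315.00 mm² overlap (of its 348.75 mm²) is removed, clipping the outline; the 20.5×15 cube at (6.5, 7) partially overlaps it — only the 37.50 mm² overlap (of its 307.50 mm²) is removed, clipping the outline; the r=2.5 cylinder at (8.5, 15.5) misses the remaining region (no effect) — boundary = 95.00 mm. Overall, the cross-section has 2 separate islands. Total boundary length (outer) = 95.00 mm.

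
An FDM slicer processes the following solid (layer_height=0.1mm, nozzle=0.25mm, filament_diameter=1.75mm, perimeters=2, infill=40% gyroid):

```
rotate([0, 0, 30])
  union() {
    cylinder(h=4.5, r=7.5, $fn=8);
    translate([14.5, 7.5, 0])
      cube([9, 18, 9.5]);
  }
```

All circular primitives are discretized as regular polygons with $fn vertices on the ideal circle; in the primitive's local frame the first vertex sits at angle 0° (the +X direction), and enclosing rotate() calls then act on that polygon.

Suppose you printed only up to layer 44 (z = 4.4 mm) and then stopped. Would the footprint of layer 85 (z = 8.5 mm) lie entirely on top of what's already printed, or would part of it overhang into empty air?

entirely on top

Compare the two slices. At z = 4.4: the r=7.5 cylinder contributes a regular 8-gon of circumradius 7.5 (area = (8/2)·7.500²·sin(360°/8) = 159.10 mm²); the cube at (14.5, 7.5) is present — its section is the full 9×18 rectangle (area 162.00 mm²); Taking the union: the 2 present regions are separate (no shared area or edge), so areas and boundary lengths simply add and each stays a separate island — area = 321.10 mm²; (rotated 30° about Z; rotation is an isometry so areas/perimeters/island counts are preserved). At z = 8.5: the cylinder is absent (z outside [0, 4.5]); the cube at (14.5, 7.5) (footprint 9×18) is included at this height (area 162.00 mm²); Combining (union): only the 9×18 cube at (14.5, 7.5) is present, so the union is just that shape — area = 162.00 mm²; (whole slice rotated 30° about Z — lengths, areas and connectivity unchanged). Checking containment: the cross-section at z = 8.5 is a subset of the cross-section at z = 4.4.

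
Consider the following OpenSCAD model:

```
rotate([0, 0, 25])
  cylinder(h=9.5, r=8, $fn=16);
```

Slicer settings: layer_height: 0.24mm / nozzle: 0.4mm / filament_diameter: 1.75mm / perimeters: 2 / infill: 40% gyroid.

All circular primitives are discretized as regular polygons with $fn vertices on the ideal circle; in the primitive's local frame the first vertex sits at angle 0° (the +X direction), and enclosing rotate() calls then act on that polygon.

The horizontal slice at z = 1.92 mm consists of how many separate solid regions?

1

At z = 1.92 mm: the r=8 cylinder gives a regular 16-gon of circumradius 8 (constant along its height); (rotated 25° about Z; rotation is an isometry so areas/perimeters/island counts are preserved). The result has 1 disconnected region.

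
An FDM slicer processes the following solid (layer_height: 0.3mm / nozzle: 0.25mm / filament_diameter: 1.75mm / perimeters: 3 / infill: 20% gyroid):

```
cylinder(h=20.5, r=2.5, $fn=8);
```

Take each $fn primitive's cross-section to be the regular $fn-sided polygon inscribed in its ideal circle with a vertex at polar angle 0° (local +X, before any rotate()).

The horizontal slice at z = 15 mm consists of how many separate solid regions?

At z = 15 mm: the r=2.5 cylinder gives a regular 8-gon of circumradius 2.5 (constant along its height). The result has 1 disconnected region.

1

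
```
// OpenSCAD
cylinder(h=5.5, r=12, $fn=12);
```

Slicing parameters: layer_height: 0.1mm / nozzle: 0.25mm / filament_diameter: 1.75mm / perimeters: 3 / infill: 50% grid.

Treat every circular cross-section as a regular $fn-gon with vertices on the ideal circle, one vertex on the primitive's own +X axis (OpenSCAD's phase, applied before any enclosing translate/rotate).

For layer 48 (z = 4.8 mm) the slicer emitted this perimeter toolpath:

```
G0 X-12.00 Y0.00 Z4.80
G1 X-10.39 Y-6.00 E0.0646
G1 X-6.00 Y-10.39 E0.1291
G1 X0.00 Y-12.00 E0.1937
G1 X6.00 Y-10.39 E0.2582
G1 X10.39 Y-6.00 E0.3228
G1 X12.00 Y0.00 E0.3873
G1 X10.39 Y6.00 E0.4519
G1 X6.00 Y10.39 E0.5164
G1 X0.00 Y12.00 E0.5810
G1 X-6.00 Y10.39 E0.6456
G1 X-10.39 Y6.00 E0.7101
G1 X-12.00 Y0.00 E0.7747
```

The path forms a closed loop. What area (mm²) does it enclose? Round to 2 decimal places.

431.90 mm²

Apply the shoelace formula to the sequence of (X, Y) vertices; enclosed area = 431.90 mm².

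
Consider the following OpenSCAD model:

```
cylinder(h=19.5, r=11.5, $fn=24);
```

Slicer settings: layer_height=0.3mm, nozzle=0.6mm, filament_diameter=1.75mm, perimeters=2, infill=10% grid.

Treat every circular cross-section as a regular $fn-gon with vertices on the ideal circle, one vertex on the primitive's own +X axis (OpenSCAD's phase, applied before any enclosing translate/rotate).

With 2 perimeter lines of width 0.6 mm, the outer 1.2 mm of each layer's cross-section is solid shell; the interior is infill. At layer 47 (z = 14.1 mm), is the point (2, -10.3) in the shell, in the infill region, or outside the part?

At z = 14.1 mm: the r=11.5 cylinder gives a regular 24-gon of circumradius 11.5 (constant along its height). Overall, the cross-section is a single solid region. The nearest boundary edge runs (-0.00, -11.50)→(2.98, -11.11); distance from the point to it = 0.93 mm. The point is inside the cross-section, 0.93 mm from the nearest boundary — within the 1.2 mm shell band (2 × 0.6).

shell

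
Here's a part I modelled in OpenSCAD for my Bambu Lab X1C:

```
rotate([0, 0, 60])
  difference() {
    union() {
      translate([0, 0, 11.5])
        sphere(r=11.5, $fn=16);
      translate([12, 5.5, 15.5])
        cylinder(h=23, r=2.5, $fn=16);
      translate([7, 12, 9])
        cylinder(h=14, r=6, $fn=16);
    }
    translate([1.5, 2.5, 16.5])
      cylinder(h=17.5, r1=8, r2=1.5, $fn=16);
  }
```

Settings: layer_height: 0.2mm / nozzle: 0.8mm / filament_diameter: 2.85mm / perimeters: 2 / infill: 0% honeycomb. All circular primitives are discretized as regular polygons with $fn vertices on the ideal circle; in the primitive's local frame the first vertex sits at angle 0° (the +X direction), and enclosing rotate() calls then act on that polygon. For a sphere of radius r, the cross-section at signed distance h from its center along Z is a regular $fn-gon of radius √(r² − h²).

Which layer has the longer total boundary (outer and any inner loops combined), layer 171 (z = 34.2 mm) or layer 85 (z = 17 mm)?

Layer 171 (z = 34.2): the sphere is absent (|z−center|=22.700 > r=11.5); the cylinder at (12, 5.5): section is a regular 16-gon, circumradius r=2.5 (perimeter = 2·16·2.500·sin(180°/16) = 15.61 mm); the cylinder at (7, 12) is absent (z outside [9, 23]); Merging all regions: only the r=2.5 cylinder at (12, 5.5) is present, so the union is just that shape — boundary = 15.61 mm; the cone at (1.5, 2.5) is absent (z outside [16.5, 34]); After the difference (first − rest): none of the subtracted shapes is present at this height, so the result so far is unchanged — boundary = 15.61 mm; (rotated 60° about Z; rotation is an isometry so areas/perimeters/island counts are preserved). So its perimeter = 15.61 mm. Layer 85 (z = 17): the r=11.5 sphere contributes a regular 16-gon of circumradius √(11.5²−5.5²) = 10.100 (perimeter = 2·16·10.100·sin(180°/16) = 63.05 mm); the cylinder at (12, 5.5): section is a regular 16-gon, circumradius r=2.5 (perimeter = 2·16·2.500·sin(180°/16) = 15.61 mm); the r=6 cylinder at (7, 12) contributes a regular 16-gon of circumradius 6 (perimeter = 2·16·6.000·sin(180°/16) = 37.46 mm); Combining (union): the regions partially overlap (shared area 10.26 mm²), so the edge portions inside another operand are dropped and the merged outline is re-measured after clipping — boundary = 97.30 mm; the cone at (1.5, 2.5): at t=0.029 of its height the radius interpolates to r₁+(r₂−r₁)t = 7.814, giving a regular 16-gon of that circumradius (perimeter = 2·16·7.814·sin(180°/16) = 48.78 mm); Subtracting the remaining from the first: starting from the result so far, the cone at (1.5, 2.5) partially overlaps it — only the 186.09 mm² overlap (of its 186.94 mm²) is removed, clipping the outline — boundary = 138.82 mm; (rotated 60° about Z; rotation is an isometry so areas/perimeters/island counts are preserved). So its perimeter = 138.82 mm. Layer 85 is larger (138.82 vs 15.61 mm).

layer 85 (z = 17 mm)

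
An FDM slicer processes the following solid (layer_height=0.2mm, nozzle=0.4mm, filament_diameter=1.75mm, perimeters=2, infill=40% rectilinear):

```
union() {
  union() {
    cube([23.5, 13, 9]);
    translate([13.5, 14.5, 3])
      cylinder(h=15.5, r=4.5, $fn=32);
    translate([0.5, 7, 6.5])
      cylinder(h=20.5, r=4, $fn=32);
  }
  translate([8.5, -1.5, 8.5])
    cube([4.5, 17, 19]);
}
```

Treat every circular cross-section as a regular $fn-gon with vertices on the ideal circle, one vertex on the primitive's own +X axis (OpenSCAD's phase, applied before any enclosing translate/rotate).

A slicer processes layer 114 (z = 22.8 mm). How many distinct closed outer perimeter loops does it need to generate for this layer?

At z = 22.8 mm: the cube is absent (z outside [0, 9]); the cylinder at (13.5, 14.5) does not reach this height (z outside [3, 18.5]); the cylinder at (0.5, 7): section is a regular 32-gon, circumradius r=4; Merging all regions: only the r=4 cylinder at (0.5, 7) is present, so the union is just that shape — 1 connected region; the cube at (8.5, -1.5) (footprint 4.5×17) is included at this height; Combining (union): the 2 present regions are separate (no shared area or edge), so areas and boundary lengths simply add and each stays a separate island — 2 connected regions. The result has 2 disconnected regions.

2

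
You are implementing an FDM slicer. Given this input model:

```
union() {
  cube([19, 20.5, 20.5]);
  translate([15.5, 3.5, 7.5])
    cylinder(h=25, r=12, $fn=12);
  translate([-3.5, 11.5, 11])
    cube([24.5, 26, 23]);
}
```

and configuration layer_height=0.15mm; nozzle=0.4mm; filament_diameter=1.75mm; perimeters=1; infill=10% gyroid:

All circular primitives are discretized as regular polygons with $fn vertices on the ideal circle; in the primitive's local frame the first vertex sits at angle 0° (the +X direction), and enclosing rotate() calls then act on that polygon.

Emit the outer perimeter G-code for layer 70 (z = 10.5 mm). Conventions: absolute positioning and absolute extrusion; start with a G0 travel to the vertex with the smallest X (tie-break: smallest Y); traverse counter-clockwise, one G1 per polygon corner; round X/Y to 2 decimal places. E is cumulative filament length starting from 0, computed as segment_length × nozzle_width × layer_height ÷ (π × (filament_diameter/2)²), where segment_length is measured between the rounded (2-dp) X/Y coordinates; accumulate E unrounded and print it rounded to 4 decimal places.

G0 X0.00 Y0.00 Z10.50
G1 X4.44 Y0.00 E0.1108
G1 X5.11 Y-2.50 E0.1753
G1 X9.50 Y-6.89 E0.3302
G1 X15.50 Y-8.50 E0.4852
G1 X21.50 Y-6.89 E0.6401
G1 X25.89 Y-2.50 E0.7950
G1 X27.50 Y3.50 E0.9500
G1 X25.89 Y9.50 E1.1049
G1 X21.50 Y13.89 E1.2598
G1 X19.00 Y14.56 E1.3244
G1 X19.00 Y20.50 E1.4725
G1 X0.00 Y20.50 E1.9465
G1 X0.00 Y0.00 E2.4579

At z = 10.5 mm: the cube (footprint 19×20.5) is included at this height; the r=12 cylinder at (15.5, 3.5) gives a regular 12-gon of circumradius 12 (constant along its height); the cube at (-3.5, 11.5) does not reach this height (z outside [11, 34]); Taking the union: the regions partially overlap (shared area 200.97 mm²), so overlapping operands fuse into one piece — 1 connected region. The outline is a single polygon with 13 vertices. Extrusion per mm of travel: 0.4 × 0.15 / (π × 0.875²) = 0.024945. Accumulating E over each segment gives final E = 2.4579.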